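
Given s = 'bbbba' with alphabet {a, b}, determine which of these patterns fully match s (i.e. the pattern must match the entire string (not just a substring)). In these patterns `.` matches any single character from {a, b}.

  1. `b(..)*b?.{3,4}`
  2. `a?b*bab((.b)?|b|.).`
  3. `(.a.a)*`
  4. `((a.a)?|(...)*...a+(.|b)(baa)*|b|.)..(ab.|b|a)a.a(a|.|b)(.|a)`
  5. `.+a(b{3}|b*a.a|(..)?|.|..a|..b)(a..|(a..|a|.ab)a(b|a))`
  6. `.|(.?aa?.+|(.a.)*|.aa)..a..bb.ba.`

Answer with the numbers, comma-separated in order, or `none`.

1 → match
2 → no match
3 → no match
4 → no match
5 → no match
6 → no match

1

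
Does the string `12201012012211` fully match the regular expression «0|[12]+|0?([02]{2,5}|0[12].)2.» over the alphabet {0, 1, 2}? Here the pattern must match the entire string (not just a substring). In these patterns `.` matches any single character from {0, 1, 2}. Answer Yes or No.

No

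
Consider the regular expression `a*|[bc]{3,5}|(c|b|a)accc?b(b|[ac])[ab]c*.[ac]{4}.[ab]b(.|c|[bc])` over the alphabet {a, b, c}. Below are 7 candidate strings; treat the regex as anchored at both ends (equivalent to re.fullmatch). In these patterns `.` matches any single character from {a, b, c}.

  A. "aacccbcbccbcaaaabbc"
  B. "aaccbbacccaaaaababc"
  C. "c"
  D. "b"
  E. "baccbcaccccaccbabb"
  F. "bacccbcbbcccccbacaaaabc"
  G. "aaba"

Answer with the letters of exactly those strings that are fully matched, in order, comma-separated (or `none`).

A → match
B → match
C → no match
D → no match
E → match
F → no match
G → no match

A, B, E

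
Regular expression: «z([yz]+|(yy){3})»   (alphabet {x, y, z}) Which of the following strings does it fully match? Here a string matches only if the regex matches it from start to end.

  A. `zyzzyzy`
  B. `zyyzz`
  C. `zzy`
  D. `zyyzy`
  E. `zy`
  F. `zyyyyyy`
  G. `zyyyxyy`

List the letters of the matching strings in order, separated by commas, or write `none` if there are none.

A, B, C, D, E, F

A → match
B → match
C → match
D → match
E → match
F → match
G → no match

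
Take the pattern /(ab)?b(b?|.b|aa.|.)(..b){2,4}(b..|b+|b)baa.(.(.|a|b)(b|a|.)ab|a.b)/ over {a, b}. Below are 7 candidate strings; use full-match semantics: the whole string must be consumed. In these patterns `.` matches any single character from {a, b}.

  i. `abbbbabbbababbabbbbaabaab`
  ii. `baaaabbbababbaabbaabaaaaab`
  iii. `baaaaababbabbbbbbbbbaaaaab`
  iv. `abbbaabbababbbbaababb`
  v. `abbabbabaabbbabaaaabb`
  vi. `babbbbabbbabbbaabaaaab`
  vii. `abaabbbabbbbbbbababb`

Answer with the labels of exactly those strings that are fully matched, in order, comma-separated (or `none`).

i → match
ii → match
iii → match
iv → match
v → match
vi → match
vii → no match

i, ii, iii, iv, v, vi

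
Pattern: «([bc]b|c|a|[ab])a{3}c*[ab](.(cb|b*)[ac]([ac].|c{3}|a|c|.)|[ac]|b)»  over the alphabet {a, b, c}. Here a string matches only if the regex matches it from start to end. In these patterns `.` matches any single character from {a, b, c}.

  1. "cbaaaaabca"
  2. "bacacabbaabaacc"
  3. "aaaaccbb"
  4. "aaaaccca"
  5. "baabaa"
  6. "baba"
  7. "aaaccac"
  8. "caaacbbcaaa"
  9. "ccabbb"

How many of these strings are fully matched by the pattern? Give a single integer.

2

1. "cbaaaaabca" → match
2 → no match
3. "aaaaccbb" → match
4. "aaaaccca" → no match
5. "baabaa" → no match
6. "baba" → no match
7. "aaaccac" → no match
8. "caaacbbcaaa" → no match
9. "ccabbb" → no match
Total matched: 2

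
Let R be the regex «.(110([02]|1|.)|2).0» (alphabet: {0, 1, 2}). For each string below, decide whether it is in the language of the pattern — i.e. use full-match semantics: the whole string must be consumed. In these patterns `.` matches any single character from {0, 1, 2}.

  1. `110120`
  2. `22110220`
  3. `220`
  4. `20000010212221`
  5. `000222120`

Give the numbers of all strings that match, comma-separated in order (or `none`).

none

1. `110120` → no match
2. `22110220` → no match
3. `220` → no match
4 → no match — must end with `0`
5. `000222120` → no match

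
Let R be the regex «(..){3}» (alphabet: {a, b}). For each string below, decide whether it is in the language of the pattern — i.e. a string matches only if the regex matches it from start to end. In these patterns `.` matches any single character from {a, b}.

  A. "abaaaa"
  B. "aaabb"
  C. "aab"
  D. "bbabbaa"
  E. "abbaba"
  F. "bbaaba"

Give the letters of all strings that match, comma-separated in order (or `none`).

A → match
B → no match
C → no match
D → no match
E → match
F → match

A, E, F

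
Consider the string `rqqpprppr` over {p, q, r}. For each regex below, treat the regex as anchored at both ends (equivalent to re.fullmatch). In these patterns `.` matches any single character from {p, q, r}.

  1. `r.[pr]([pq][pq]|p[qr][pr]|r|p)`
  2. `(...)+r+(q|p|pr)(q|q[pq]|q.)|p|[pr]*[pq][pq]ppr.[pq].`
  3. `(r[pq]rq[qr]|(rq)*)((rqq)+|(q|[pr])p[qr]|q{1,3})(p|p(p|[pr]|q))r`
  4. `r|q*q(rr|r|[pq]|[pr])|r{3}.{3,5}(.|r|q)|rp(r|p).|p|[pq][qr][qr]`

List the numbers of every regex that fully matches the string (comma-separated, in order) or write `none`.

1 → no match
2 → match
3 → no match
4 → no match

2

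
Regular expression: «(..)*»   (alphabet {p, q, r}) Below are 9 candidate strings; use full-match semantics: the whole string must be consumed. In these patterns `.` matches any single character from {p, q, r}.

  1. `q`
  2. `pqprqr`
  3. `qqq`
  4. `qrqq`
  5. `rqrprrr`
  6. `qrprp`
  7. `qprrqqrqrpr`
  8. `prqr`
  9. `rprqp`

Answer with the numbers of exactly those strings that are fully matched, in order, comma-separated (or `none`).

1 → no match
2 → match
3 → no match
4 → match
5 → no match
6 → no match
7 → no match
8 → match
9 → no match

2, 4, 8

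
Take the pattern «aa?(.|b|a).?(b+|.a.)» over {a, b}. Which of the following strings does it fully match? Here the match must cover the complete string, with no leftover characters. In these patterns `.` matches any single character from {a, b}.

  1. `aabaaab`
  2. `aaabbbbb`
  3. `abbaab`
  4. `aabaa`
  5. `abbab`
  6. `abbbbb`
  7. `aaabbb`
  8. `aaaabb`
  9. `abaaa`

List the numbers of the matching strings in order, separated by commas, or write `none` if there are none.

1, 2, 3, 4, 5, 6, 7, 8, 9

1 → match
2 → match
3 → match
4 → match
5 → match
6 → match
7 → match
8 → match
9 → match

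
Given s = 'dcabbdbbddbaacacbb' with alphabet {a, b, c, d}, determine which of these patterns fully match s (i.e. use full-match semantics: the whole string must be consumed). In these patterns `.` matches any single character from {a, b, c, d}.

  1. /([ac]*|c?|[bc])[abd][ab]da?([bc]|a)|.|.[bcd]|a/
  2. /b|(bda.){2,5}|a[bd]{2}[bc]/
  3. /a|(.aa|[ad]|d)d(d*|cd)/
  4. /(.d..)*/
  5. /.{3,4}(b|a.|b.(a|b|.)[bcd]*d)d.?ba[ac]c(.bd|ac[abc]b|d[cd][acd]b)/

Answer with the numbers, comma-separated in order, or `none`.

5

1 → no match
2 → no match
3 → no match
4 → no match
5 → match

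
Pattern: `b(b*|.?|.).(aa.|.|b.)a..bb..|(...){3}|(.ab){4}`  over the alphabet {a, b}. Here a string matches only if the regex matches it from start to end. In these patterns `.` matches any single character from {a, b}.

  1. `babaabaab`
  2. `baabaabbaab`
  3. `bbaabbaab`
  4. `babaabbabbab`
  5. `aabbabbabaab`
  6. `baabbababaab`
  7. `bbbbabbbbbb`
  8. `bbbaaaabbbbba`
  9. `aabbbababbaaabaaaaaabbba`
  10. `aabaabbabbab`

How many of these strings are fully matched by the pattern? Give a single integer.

1 → match
2 → no match
3 → match
4 → match
5 → match
6 → no match
7 → match
8 → match
9 → no match
10 → match
Total matched: 7

7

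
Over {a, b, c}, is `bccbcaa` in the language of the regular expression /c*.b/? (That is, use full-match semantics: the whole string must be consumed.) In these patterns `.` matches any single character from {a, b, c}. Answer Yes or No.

Every match must end with `b`, but `bccbcaa` does not.

No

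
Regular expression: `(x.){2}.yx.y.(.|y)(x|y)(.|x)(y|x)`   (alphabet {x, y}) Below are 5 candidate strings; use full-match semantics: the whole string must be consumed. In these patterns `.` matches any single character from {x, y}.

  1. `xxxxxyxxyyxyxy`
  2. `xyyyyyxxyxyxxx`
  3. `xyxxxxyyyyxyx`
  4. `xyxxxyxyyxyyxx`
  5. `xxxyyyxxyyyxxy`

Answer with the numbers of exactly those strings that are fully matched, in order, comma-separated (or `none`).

1 → match
2 → no match
3 → no match
4 → match
5 → match

1, 4, 5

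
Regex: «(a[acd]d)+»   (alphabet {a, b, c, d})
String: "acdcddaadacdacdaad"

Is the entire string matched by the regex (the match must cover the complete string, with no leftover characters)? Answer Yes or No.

No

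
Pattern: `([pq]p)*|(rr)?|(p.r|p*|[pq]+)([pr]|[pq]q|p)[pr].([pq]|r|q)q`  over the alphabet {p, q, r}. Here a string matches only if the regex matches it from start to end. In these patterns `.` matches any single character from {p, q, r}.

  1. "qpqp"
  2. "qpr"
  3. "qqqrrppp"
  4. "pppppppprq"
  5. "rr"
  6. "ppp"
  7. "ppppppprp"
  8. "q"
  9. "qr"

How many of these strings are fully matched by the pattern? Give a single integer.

3

1 → match
2 → no match
3 → no match
4 → match
5 → match
6 → no match
7 → no match
8 → no match
9 → no match
Total matched: 3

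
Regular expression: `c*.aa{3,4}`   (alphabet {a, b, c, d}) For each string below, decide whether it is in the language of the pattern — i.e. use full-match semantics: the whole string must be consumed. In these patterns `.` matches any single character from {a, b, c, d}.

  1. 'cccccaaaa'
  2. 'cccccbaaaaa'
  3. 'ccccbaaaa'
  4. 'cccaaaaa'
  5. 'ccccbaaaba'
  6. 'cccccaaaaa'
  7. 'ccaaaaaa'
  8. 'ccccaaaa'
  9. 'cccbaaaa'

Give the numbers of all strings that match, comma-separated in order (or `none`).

1, 2, 3, 4, 6, 7, 8, 9

1 → match
2 → match
3 → match
4 → match
5 → no match
6 → match
7 → match
8 → match
9 → match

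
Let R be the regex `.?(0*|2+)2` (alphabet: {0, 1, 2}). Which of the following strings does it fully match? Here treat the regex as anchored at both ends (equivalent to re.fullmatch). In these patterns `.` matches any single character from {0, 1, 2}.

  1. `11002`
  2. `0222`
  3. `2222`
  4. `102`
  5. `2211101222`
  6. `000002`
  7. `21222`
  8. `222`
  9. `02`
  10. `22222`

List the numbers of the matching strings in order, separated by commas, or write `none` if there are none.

2, 3, 4, 6, 8, 9, 10

1 → no match
2 → match
3 → match
4 → match
5 → no match
6 → match
7 → no match
8 → match
9 → match
10 → match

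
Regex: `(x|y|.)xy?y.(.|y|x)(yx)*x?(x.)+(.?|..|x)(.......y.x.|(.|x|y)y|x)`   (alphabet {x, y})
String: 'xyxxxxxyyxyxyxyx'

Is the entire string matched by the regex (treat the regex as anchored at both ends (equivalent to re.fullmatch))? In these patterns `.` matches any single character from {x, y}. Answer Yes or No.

No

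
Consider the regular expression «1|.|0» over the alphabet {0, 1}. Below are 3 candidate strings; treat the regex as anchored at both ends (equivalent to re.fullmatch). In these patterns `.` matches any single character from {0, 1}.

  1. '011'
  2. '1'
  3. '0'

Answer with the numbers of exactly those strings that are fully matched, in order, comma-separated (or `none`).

2, 3

1 → no match
2 → match
3 → match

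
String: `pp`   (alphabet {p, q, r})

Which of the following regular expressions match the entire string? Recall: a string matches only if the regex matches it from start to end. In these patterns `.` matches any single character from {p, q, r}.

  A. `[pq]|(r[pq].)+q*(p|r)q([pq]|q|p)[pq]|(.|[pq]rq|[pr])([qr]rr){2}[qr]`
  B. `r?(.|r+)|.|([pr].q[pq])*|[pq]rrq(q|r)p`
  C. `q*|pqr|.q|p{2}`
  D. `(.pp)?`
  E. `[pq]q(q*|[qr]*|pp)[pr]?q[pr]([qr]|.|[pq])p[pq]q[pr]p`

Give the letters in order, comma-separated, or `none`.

C

A → no match
B → no match
C → match
D → no match
E → no match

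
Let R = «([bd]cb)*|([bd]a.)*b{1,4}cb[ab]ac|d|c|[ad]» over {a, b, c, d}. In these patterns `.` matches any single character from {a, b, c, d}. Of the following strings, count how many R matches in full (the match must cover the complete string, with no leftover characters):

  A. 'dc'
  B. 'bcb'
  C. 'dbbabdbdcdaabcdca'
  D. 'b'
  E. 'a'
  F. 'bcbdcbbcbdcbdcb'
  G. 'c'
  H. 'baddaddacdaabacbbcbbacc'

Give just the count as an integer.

A → no match
B → match
C → no match
D → no match
E → match
F → match
G → match
H → no match
Total matched: 4

4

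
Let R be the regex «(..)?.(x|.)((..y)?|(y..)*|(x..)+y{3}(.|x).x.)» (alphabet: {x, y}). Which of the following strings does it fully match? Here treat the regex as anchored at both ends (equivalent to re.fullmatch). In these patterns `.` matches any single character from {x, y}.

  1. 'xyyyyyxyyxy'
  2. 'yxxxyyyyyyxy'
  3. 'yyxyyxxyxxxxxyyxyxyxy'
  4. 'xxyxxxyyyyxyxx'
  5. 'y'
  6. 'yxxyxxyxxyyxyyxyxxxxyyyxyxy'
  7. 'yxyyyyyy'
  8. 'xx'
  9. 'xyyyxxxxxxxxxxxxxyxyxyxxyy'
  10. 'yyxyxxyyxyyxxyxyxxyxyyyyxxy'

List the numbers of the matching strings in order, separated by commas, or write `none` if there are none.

1. 'xyyyyyxyyxy' → match
2. 'yxxxyyyyyyxy' → match
3 → no match
4 → match
5. 'y' → no match
6 → match
7. 'yxyyyyyy' → match
8. 'xx' → match
9 → no match
10 → match

1, 2, 4, 6, 7, 8, 10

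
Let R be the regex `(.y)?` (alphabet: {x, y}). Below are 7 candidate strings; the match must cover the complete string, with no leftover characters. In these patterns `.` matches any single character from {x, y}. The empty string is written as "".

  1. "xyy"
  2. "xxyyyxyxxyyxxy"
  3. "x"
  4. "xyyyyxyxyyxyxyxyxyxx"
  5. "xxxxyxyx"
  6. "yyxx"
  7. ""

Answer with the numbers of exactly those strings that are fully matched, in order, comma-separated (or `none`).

7

1 → no match
2 → no match
3 → no match
4 → no match
5 → no match
6 → no match
7 → match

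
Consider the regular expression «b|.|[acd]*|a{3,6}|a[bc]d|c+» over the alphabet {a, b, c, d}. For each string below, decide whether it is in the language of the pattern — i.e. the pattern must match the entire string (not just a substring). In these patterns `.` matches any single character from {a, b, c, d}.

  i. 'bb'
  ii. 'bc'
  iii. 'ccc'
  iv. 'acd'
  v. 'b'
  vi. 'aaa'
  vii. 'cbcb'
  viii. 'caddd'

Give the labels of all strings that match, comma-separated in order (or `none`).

i → no match
ii → no match
iii → match
iv → match
v → match
vi → match
vii → no match
viii → match

iii, iv, v, vi, viii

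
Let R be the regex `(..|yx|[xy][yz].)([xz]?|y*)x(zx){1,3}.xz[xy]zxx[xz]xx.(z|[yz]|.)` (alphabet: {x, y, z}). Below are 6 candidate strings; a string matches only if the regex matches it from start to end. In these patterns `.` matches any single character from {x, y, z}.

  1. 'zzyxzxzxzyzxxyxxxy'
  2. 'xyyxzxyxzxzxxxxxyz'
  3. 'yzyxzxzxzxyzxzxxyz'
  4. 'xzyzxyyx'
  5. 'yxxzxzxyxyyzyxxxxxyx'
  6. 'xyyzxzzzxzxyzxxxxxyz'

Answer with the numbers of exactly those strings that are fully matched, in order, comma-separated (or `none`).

2

1 → no match
2 → match
3 → no match
4 → no match
5 → no match
6 → no match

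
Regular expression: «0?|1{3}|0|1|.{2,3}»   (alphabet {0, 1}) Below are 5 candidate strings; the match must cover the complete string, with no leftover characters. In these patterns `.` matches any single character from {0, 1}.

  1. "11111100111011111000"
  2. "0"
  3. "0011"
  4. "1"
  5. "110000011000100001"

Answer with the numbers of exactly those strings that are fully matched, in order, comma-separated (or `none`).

1 → no match
2 → match
3 → no match
4 → match
5 → no match

2, 4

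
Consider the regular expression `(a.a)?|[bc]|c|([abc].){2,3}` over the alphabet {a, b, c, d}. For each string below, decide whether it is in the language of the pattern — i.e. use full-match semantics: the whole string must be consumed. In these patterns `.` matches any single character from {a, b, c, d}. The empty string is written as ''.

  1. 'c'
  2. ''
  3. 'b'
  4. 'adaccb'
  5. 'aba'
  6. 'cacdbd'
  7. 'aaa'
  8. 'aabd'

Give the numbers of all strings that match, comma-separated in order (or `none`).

1, 2, 3, 4, 5, 6, 7, 8

1 → match
2 → match
3 → match
4 → match
5 → match
6 → match
7 → match
8 → match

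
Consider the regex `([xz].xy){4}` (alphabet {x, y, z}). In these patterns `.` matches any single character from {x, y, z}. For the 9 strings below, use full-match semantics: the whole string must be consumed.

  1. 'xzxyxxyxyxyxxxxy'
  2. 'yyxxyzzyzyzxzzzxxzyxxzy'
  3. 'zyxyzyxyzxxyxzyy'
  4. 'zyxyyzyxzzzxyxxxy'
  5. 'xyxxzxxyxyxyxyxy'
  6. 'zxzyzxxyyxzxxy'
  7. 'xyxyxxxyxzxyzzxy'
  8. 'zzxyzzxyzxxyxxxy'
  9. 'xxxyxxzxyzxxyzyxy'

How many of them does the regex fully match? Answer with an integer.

1 → no match
2 → no match — must end with 'xy'
3 → no match — must end with 'xy'
4 → no match
5 → no match
6 → no match
7 → match
8 → match
9 → no match
Total matched: 2

2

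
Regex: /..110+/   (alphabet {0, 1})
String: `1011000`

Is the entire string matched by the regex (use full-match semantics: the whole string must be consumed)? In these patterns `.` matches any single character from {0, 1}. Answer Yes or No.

Yes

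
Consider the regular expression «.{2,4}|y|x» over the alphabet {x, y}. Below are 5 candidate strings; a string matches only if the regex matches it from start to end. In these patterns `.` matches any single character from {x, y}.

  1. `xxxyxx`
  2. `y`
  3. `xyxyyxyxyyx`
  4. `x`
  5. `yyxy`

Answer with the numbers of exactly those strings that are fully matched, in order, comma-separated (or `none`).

2, 4, 5

1. `xxxyxx` → no match
2. `y` → match
3. `xyxyyxyxyyx` → no match
4. `x` → match
5. `yyxy` → match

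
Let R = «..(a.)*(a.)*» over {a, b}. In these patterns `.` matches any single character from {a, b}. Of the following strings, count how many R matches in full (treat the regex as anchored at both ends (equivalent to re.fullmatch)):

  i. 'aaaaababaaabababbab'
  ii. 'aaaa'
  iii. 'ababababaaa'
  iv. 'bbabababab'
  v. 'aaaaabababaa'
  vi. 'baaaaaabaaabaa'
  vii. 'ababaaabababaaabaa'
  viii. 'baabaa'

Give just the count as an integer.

6

i → no match
ii → match
iii → no match
iv → match
v → match
vi → match
vii → match
viii → match
Total matched: 6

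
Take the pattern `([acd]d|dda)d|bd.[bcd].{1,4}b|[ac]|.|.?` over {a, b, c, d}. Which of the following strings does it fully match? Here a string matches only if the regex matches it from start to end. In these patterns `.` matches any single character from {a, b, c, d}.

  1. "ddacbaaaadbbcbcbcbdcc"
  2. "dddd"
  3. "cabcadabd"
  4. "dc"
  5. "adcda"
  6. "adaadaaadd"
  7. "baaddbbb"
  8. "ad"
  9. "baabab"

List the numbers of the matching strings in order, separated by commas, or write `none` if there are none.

1 → no match
2 → no match
3 → no match
4 → no match
5 → no match
6 → no match
7 → no match
8 → no match
9 → no match

none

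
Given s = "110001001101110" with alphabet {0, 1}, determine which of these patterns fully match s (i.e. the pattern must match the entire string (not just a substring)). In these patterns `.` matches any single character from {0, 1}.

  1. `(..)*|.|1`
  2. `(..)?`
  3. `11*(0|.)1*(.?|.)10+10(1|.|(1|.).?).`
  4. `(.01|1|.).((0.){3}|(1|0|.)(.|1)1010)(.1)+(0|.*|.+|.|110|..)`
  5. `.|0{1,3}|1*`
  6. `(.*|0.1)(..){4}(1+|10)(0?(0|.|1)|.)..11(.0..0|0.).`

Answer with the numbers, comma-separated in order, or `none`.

1 → no match
2 → no match
3 → no match
4 → match
5 → no match
6 → no match

4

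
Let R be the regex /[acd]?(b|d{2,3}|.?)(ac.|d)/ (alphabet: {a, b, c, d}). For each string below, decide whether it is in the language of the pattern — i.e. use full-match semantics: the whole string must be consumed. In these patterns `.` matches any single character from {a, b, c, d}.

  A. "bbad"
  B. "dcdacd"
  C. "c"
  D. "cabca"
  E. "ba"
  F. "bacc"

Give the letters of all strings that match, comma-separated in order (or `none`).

F

A → no match
B → no match
C → no match
D → no match
E → no match
F → match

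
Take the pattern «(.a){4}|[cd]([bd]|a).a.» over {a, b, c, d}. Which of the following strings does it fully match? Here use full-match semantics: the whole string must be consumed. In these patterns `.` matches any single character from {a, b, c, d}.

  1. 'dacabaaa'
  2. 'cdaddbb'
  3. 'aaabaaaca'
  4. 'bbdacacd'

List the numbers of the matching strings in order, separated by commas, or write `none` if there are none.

1

1 → match
2 → no match
3 → no match
4 → no match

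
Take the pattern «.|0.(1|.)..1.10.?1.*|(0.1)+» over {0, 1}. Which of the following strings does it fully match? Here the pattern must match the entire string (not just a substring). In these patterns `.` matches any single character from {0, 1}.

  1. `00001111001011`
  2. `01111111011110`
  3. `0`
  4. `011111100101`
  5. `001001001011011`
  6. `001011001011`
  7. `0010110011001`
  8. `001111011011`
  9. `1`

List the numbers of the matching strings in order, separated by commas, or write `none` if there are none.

1, 2, 3, 5, 6, 9

1 → match
2 → match
3 → match
4 → no match
5 → match
6 → match
7 → no match
8 → no match
9 → match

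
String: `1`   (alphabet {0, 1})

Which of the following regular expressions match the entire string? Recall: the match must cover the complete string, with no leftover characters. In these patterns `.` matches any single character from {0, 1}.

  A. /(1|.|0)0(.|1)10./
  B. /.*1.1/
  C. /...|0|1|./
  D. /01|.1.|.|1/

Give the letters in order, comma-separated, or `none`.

A → no match
B → no match
C → match
D → match

C, D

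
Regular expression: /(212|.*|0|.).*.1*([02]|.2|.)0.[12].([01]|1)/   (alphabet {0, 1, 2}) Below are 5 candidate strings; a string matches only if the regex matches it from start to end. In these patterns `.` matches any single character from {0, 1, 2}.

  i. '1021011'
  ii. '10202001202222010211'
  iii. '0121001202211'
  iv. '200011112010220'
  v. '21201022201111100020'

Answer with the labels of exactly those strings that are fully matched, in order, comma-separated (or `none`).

i → no match
ii → no match
iii → match
iv → no match
v → no match

iii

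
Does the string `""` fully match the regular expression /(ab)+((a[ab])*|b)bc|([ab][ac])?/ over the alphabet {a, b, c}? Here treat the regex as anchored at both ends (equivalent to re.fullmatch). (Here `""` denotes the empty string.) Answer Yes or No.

Yes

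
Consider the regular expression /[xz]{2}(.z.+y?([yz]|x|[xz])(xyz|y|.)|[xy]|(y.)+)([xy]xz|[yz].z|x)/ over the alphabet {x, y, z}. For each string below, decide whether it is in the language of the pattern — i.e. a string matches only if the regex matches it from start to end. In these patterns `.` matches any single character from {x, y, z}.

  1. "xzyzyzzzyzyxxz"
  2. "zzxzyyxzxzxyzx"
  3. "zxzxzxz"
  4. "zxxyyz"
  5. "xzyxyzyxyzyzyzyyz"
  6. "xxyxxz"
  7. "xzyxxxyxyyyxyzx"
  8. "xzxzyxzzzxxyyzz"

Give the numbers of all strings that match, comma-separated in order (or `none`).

1, 2, 4, 5, 6, 8

1 → match
2 → match
3 → no match
4 → match
5 → match
6 → match
7 → no match
8 → match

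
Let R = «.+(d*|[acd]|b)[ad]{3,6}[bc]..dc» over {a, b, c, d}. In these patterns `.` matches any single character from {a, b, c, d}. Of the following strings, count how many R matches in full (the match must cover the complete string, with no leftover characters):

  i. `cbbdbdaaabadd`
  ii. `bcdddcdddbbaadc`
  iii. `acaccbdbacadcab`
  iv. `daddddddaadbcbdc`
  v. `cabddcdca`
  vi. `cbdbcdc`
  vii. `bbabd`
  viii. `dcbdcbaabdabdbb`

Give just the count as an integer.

1

i → no match — must end with `dc`
ii → no match
iii → no match — must end with `dc`
iv → match
v. `cabddcdca` → no match — must end with `dc`
vi. `cbdbcdc` → no match
vii. `bbabd` → no match — must end with `dc`
viii → no match — must end with `dc`
Total matched: 1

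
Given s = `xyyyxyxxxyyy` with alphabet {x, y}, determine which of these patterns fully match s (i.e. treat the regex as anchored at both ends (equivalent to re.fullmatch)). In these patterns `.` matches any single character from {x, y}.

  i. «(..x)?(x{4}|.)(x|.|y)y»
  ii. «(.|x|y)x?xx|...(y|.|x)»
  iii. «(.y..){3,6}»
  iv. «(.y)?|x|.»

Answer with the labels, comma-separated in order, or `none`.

i → no match
ii → no match
iii → match
iv → no match

iii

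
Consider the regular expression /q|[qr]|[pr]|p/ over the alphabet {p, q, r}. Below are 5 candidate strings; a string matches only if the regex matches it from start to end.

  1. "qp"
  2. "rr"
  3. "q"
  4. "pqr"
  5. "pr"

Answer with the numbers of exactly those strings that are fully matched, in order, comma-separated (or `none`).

3

1 → no match
2 → no match
3 → match
4 → no match
5 → no match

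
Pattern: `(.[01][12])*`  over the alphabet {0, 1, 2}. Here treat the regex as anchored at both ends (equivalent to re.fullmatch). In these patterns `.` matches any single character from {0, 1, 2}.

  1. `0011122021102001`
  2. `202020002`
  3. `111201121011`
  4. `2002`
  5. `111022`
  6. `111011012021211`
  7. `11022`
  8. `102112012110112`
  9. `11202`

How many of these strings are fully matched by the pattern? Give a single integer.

0

1 → no match
2 → no match
3 → no match
4 → no match
5 → no match
6 → no match
7 → no match
8 → no match
9 → no match
Total matched: 0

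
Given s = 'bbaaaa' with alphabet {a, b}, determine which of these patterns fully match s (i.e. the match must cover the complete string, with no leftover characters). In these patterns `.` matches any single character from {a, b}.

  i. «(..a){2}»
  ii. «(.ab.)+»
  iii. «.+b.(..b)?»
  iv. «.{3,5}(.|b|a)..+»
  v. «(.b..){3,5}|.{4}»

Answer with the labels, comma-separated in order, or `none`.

i → match
ii → no match
iii → no match
iv → match
v → no match

i, iv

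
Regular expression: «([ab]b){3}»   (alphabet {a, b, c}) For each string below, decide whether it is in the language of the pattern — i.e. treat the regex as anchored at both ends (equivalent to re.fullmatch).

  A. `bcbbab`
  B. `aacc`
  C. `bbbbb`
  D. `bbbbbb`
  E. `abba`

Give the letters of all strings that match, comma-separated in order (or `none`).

A → no match
B → no match — must end with `b`
C → no match
D → match
E → no match — must end with `b`

D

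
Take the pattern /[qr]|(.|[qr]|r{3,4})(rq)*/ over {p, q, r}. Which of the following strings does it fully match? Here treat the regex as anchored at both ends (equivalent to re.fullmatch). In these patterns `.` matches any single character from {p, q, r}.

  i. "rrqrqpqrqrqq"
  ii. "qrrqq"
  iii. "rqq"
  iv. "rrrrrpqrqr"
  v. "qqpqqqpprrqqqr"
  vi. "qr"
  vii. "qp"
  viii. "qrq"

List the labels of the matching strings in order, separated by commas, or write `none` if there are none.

i → no match
ii → no match
iii → no match
iv → no match
v → no match
vi → no match
vii → no match
viii → match

viii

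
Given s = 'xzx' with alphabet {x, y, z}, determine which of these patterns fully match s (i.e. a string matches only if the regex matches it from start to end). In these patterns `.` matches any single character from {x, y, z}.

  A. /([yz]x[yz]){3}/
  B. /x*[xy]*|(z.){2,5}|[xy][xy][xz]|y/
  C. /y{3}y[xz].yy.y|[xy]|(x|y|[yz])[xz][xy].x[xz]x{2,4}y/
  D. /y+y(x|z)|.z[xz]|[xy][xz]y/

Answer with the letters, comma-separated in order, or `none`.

A → no match
B → no match
C → no match
D → match

D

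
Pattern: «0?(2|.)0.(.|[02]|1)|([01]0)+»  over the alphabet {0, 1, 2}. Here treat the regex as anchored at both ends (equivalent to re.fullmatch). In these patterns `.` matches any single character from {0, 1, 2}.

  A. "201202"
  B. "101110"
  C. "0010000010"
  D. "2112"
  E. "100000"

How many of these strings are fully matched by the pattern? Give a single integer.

2

A → no match
B → no match
C → match
D → no match
E → match
Total matched: 2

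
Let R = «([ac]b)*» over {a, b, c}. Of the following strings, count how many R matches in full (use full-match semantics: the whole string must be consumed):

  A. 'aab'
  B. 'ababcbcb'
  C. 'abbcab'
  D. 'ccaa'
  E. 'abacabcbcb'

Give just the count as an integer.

1

A. 'aab' → no match
B. 'ababcbcb' → match
C. 'abbcab' → no match
D. 'ccaa' → no match
E. 'abacabcbcb' → no match
Total matched: 1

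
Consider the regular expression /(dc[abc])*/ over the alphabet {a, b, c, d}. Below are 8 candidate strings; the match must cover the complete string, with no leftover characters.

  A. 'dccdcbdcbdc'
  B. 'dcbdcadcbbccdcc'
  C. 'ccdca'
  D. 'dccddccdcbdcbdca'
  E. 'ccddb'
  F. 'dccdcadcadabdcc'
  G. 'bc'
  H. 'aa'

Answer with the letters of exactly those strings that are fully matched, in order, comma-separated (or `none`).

none

A → no match
B → no match
C → no match
D → no match
E → no match
F → no match
G → no match
H → no match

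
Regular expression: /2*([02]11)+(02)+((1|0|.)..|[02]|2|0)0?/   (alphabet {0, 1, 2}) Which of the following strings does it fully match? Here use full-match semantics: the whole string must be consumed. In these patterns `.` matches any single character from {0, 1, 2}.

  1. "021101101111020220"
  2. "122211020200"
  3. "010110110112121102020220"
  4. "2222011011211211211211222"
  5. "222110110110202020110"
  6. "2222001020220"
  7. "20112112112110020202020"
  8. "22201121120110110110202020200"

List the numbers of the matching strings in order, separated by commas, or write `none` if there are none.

1 → no match
2 → no match
3 → no match
4 → no match
5 → match
6 → no match
7 → no match
8 → no match

5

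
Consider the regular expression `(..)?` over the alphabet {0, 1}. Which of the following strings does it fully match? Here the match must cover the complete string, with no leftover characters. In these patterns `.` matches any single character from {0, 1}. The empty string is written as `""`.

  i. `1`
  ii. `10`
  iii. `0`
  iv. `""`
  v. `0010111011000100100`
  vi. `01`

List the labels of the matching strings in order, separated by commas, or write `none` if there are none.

ii, iv, vi

i → no match
ii → match
iii → no match
iv → match
v → no match
vi → match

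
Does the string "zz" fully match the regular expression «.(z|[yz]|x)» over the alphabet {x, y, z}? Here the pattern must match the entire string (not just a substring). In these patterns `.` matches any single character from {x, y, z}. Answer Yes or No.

Yes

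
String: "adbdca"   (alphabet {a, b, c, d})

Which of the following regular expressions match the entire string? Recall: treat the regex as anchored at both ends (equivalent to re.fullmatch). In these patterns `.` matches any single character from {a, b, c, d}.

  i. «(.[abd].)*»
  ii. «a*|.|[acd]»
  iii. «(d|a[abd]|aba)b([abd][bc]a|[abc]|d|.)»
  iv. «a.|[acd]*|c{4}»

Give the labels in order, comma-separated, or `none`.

iii

i → no match
ii → no match
iii → match
iv → no match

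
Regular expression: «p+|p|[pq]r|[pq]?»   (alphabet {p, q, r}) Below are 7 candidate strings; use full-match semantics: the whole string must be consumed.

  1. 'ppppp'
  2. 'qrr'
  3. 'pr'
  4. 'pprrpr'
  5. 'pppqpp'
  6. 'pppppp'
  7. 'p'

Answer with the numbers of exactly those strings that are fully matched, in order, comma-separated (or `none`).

1 → match
2 → no match
3 → match
4 → no match
5 → no match
6 → match
7 → match

1, 3, 6, 7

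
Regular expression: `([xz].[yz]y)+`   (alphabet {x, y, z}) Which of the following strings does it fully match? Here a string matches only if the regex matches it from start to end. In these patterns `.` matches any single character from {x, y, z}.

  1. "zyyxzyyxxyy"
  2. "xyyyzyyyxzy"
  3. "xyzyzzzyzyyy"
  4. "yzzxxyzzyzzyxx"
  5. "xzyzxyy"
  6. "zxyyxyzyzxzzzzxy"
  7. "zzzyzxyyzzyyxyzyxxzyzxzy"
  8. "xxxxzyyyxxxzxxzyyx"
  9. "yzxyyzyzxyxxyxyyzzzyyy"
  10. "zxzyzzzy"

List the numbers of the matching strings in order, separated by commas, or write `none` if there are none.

1 → no match
2 → no match
3 → match
4 → no match — must end with "y"
5 → no match
6 → no match
7 → match
8 → no match — must end with "y"
9 → no match
10 → match

3, 7, 10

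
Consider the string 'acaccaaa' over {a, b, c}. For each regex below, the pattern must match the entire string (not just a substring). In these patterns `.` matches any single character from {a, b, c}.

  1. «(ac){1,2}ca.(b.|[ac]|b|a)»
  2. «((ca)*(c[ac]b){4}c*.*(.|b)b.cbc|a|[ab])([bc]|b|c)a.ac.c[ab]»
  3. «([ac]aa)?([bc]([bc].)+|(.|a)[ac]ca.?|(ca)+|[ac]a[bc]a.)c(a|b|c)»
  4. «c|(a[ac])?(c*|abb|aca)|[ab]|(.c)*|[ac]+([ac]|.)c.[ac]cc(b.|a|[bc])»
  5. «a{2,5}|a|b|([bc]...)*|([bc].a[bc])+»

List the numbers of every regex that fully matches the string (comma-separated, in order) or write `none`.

1

1 → match
2 → no match
3 → no match
4 → no match
5 → no match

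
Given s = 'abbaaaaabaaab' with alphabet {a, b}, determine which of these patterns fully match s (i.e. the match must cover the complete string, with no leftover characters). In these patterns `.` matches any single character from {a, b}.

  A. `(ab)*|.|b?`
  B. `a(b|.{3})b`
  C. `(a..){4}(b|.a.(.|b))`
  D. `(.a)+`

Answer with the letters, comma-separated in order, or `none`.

C

A → no match
B → no match
C → match
D → no match — must end with 'a'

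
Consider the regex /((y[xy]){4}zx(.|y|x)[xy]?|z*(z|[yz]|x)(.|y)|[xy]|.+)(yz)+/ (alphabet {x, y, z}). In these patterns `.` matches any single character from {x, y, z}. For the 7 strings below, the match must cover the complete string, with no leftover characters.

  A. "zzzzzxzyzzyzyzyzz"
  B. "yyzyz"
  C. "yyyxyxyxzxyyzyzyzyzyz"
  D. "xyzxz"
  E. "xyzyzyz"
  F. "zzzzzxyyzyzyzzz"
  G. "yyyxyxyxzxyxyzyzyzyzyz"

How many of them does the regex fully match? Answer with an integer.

4

A → no match — must end with "yz"
B → match
C → match
D → no match — must end with "yz"
E → match
F → no match — must end with "yz"
G → match
Total matched: 4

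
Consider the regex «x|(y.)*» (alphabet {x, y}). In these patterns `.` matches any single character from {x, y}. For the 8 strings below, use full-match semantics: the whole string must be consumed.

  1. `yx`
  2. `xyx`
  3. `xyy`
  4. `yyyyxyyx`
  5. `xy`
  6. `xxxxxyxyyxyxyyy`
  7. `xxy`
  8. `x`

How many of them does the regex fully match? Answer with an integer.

2

1 → match
2 → no match
3 → no match
4 → no match
5 → no match
6 → no match
7 → no match
8 → match
Total matched: 2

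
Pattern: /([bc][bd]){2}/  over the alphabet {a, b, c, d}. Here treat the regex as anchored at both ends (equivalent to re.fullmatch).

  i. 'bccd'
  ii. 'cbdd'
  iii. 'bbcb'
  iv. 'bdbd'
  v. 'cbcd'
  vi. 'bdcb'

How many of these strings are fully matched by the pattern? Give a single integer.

4

i. 'bccd' → no match
ii. 'cbdd' → no match
iii. 'bbcb' → match
iv. 'bdbd' → match
v. 'cbcd' → match
vi. 'bdcb' → match
Total matched: 4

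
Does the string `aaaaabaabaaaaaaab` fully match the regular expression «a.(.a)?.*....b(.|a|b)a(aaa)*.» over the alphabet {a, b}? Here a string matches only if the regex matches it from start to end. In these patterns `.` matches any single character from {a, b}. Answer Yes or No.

No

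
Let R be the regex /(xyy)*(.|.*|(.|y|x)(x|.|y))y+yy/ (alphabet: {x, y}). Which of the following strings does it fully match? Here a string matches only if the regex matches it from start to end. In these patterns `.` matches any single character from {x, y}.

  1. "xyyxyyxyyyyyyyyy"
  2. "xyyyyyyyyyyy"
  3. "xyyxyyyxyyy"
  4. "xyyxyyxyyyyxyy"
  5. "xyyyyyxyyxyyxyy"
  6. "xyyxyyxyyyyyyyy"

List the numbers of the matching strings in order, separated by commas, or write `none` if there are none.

1 → match
2. "xyyyyyyyyyyy" → match
3. "xyyxyyyxyyy" → match
4 → no match — must end with "yyy"
5 → no match — must end with "yyy"
6 → match

1, 2, 3, 6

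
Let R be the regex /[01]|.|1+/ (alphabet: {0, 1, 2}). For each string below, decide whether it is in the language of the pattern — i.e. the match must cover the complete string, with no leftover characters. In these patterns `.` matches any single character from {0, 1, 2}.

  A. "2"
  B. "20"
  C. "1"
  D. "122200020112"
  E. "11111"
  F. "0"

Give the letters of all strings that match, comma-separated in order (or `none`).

A → match
B → no match
C → match
D → no match
E → match
F → match

A, C, E, F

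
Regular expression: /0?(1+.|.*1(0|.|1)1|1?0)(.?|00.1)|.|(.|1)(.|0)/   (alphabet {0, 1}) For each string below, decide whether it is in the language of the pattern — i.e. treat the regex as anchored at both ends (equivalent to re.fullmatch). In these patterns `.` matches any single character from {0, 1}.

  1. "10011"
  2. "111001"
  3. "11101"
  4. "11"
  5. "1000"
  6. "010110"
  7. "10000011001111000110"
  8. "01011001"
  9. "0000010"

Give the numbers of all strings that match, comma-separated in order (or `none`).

1. "10011" → no match
2. "111001" → no match
3. "11101" → match
4. "11" → match
5. "1000" → no match
6. "010110" → no match
7 → no match
8. "01011001" → no match
9. "0000010" → no match

3, 4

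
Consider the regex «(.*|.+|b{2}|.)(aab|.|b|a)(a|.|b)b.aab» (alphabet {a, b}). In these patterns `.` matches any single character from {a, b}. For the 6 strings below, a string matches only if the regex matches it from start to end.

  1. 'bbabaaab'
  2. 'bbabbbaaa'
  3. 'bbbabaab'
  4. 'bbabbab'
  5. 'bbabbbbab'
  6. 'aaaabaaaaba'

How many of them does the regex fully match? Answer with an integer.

1

1 → match
2 → no match — must end with 'aab'
3 → no match
4 → no match — must end with 'aab'
5 → no match — must end with 'aab'
6 → no match — must end with 'aab'
Total matched: 1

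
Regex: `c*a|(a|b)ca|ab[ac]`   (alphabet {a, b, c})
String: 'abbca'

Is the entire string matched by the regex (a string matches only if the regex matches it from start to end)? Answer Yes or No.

No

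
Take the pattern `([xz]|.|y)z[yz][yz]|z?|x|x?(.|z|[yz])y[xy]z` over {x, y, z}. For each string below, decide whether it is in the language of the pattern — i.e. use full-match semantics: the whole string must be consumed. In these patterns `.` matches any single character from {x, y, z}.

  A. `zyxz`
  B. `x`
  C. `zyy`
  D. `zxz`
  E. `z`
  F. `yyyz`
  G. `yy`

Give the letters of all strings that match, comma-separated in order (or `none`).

A, B, E, F

A → match
B → match
C → no match
D → no match
E → match
F → match
G → no match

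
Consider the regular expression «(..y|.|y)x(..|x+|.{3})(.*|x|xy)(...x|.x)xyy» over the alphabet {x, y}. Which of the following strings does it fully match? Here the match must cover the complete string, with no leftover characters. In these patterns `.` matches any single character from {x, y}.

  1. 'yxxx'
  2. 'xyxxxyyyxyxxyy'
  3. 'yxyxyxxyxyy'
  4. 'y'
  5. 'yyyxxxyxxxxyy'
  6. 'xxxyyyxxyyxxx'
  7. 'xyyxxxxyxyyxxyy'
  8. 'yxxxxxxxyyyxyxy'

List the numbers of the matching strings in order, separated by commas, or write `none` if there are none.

1 → no match — must end with 'xxyy'
2 → no match
3 → no match — must end with 'xxyy'
4 → no match — must end with 'xxyy'
5 → match
6 → no match — must end with 'xxyy'
7 → match
8 → no match — must end with 'xxyy'

5, 7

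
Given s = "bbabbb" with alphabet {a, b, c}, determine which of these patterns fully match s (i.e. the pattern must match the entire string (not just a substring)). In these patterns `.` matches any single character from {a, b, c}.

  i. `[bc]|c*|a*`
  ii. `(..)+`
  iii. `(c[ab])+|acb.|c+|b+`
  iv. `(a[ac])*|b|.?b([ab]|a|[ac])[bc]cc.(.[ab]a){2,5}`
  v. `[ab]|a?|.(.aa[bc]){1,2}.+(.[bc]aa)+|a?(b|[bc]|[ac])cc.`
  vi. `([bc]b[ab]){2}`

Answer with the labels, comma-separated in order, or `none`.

ii, vi

i → no match
ii → match
iii → no match
iv → no match
v → no match
vi → match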